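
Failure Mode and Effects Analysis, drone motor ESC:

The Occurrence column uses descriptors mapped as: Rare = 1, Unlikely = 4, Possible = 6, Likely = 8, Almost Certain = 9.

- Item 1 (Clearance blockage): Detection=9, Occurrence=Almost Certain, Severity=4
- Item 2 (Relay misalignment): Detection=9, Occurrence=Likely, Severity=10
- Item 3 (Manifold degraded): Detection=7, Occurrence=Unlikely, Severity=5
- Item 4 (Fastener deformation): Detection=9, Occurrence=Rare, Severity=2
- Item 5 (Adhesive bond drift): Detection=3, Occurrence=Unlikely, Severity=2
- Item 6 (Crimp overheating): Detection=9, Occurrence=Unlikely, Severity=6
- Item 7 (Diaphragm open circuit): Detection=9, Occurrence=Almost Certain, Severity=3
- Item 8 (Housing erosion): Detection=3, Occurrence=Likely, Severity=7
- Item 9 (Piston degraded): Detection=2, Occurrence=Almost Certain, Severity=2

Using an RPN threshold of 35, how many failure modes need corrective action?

7

RPN = Severity × Occurrence × Detection:
  Item 1: 4 × 9 × 9 = 324
  Item 2: 10 × 8 × 9 = 720
  Item 3: 5 × 4 × 7 = 140
  Item 4: 2 × 1 × 9 = 18
  Item 5: 2 × 4 × 3 = 24
  Item 6: 6 × 4 × 9 = 216
  Item 7: 3 × 9 × 9 = 243
  Item 8: 7 × 8 × 3 = 168
  Item 9: 2 × 9 × 2 = 36
Modes with RPN ≥ 35: Item 1 (324), Item 2 (720), Item 3 (140), Item 6 (216), Item 7 (243), Item 8 (168), Item 9 (36) → 7.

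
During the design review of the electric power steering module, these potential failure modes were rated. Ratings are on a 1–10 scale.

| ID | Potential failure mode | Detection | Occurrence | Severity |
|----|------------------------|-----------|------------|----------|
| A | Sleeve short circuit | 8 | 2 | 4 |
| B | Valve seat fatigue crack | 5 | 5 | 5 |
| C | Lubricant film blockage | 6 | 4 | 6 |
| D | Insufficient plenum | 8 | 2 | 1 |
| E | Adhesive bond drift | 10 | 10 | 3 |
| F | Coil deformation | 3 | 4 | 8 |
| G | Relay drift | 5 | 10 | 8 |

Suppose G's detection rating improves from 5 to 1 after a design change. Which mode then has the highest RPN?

E

RPN = Severity × Occurrence × Detection:
  A: 4 × 2 × 8 = 64
  B: 5 × 5 × 5 = 125
  C: 6 × 4 × 6 = 144
  D: 1 × 2 × 8 = 16
  E: 3 × 10 × 10 = 300
  F: 8 × 4 × 3 = 96
  G: 8 × 10 × 5 = 400
After action: G → 8 × 10 × 1 = 80.
Revised RPNs: E=300, C=144, B=125, F=96, G=80, A=64, D=16.
Highest is now E (300).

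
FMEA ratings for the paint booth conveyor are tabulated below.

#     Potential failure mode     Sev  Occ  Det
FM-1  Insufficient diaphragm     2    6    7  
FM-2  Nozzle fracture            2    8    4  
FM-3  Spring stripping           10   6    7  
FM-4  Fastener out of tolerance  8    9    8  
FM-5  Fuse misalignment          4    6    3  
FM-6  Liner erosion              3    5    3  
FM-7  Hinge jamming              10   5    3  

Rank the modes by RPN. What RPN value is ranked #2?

RPN = Severity × Occurrence × Detection:
  FM-1: 2 × 6 × 7 = 84
  FM-2: 2 × 8 × 4 = 64
  FM-3: 10 × 6 × 7 = 420
  FM-4: 8 × 9 × 8 = 576
  FM-5: 4 × 6 × 3 = 72
  FM-6: 3 × 5 × 3 = 45
  FM-7: 10 × 5 × 3 = 150
Sorted descending: 576, 420, 150, 84, 72, 64, 45.
The second-highest RPN is 420 (FM-3).

420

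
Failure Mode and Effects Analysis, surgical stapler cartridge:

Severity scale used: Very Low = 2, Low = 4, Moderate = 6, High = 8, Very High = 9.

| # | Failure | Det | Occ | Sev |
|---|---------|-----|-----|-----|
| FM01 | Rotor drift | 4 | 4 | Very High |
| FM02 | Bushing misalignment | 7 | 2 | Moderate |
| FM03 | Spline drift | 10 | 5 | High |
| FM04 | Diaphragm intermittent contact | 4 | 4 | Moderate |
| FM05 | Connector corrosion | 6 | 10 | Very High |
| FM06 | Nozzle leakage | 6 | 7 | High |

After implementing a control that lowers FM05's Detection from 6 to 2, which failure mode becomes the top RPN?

RPN = Severity × Occurrence × Detection:
  FM01: 9 × 4 × 4 = 144
  FM02: 6 × 2 × 7 = 84
  FM03: 8 × 5 × 10 = 400
  FM04: 6 × 4 × 4 = 96
  FM05: 9 × 10 × 6 = 540
  FM06: 8 × 7 × 6 = 336
After action: FM05 → 9 × 10 × 2 = 180.
Revised RPNs: FM03=400, FM06=336, FM05=180, FM01=144, FM04=96, FM02=84.
Highest is now FM03 (400).

FM03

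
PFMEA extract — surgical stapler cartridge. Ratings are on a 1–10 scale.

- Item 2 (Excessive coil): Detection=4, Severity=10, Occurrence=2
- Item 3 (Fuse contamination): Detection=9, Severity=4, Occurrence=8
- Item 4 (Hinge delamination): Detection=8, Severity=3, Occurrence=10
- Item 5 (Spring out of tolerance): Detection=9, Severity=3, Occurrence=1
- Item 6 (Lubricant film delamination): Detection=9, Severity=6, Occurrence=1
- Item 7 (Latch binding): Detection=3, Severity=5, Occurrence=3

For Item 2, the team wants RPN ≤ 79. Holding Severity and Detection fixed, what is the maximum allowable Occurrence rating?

1

Item 2: S=10, O=2, D=4 → current RPN = 80.
Fixed product = 40. Need 40 × O ≤ 79, so O ≤ 79/40 = 1.98.
Maximum integer Occurrence rating = 1 (gives RPN 40; O=2 would give 80 > 79).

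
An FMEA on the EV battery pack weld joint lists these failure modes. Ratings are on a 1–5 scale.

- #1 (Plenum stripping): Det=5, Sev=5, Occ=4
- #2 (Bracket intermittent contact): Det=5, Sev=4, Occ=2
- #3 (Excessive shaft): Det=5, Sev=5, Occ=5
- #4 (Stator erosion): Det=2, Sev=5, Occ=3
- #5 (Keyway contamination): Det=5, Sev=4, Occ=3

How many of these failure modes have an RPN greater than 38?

RPN = Severity × Occurrence × Detection:
  #1: 5 × 4 × 5 = 100
  #2: 4 × 2 × 5 = 40
  #3: 5 × 5 × 5 = 125
  #4: 5 × 3 × 2 = 30
  #5: 4 × 3 × 5 = 60
Modes with RPN > 38: #1 (100), #2 (40), #3 (125), #5 (60) → 4.

4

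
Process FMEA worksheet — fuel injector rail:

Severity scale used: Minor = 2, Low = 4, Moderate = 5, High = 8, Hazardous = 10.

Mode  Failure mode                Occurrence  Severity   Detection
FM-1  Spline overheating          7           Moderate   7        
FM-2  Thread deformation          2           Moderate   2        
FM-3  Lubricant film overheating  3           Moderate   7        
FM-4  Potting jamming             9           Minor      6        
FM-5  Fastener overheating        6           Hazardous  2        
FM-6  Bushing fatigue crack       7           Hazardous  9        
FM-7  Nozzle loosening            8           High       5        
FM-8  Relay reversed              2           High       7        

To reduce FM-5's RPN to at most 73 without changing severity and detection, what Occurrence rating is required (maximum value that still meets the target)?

3

FM-5: S=10, O=6, D=2 → current RPN = 120.
Fixed product = 20. Need 20 × O ≤ 73, so O ≤ 73/20 = 3.65.
Maximum integer Occurrence rating = 3 (gives RPN 60; O=4 would give 80 > 73).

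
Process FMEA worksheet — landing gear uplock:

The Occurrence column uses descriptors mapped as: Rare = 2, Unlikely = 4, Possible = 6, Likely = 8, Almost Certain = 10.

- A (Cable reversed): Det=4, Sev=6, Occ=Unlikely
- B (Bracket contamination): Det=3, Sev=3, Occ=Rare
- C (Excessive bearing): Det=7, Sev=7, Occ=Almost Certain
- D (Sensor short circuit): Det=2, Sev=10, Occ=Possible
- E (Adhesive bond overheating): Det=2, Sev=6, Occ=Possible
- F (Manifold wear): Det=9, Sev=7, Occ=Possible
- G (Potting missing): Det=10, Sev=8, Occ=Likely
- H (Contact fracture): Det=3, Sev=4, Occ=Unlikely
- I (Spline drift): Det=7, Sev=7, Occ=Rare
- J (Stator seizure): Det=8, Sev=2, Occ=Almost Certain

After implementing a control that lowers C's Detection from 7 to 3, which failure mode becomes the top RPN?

RPN = Severity × Occurrence × Detection:
  A: 6 × 4 × 4 = 96
  B: 3 × 2 × 3 = 18
  C: 7 × 10 × 7 = 490
  D: 10 × 6 × 2 = 120
  E: 6 × 6 × 2 = 72
  F: 7 × 6 × 9 = 378
  G: 8 × 8 × 10 = 640
  H: 4 × 4 × 3 = 48
  I: 7 × 2 × 7 = 98
  J: 2 × 10 × 8 = 160
After action: C → 7 × 10 × 3 = 210.
Revised RPNs: G=640, F=378, C=210, J=160, D=120, I=98, A=96, E=72, H=48, B=18.
Highest is now G (640).

G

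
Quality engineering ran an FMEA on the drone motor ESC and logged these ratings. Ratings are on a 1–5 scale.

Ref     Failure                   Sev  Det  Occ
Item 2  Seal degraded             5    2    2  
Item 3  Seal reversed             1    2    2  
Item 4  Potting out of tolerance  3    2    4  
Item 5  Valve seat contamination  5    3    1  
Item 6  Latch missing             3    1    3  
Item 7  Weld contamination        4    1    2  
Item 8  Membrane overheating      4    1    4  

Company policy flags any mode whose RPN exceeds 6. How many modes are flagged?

6

RPN = Severity × Occurrence × Detection:
  Item 2: 5 × 2 × 2 = 20
  Item 3: 1 × 2 × 2 = 4
  Item 4: 3 × 4 × 2 = 24
  Item 5: 5 × 1 × 3 = 15
  Item 6: 3 × 3 × 1 = 9
  Item 7: 4 × 2 × 1 = 8
  Item 8: 4 × 4 × 1 = 16
Modes with RPN > 6: Item 2 (20), Item 4 (24), Item 5 (15), Item 6 (9), Item 7 (8), Item 8 (16) → 6.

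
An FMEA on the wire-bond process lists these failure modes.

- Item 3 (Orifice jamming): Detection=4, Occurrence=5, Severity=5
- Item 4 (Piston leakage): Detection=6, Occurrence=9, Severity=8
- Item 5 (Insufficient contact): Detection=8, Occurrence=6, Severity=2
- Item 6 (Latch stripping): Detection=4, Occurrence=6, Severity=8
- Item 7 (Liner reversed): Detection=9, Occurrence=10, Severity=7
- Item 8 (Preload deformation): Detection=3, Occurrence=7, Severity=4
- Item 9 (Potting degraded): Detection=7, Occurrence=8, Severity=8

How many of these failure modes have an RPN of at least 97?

RPN = Severity × Occurrence × Detection:
  Item 3: 5 × 5 × 4 = 100
  Item 4: 8 × 9 × 6 = 432
  Item 5: 2 × 6 × 8 = 96
  Item 6: 8 × 6 × 4 = 192
  Item 7: 7 × 10 × 9 = 630
  Item 8: 4 × 7 × 3 = 84
  Item 9: 8 × 8 × 7 = 448
Modes with RPN ≥ 97: Item 3 (100), Item 4 (432), Item 6 (192), Item 7 (630), Item 9 (448) → 5.

5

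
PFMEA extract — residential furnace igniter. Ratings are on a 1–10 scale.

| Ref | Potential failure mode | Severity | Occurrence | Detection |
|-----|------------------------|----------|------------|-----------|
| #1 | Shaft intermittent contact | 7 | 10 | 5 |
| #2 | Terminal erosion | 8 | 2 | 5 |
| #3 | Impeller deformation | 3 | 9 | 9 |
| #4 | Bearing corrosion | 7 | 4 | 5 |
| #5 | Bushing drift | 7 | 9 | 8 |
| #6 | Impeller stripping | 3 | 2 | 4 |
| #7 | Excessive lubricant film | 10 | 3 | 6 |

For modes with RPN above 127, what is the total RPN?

1417

RPN = Severity × Occurrence × Detection:
  #1: 7 × 10 × 5 = 350
  #2: 8 × 2 × 5 = 80
  #3: 3 × 9 × 9 = 243
  #4: 7 × 4 × 5 = 140
  #5: 7 × 9 × 8 = 504
  #6: 3 × 2 × 4 = 24
  #7: 10 × 3 × 6 = 180
RPN > 127: #1 (350), #3 (243), #4 (140), #5 (504), #7 (180).
Sum: 350 + 243 + 140 + 504 + 180 = 1417.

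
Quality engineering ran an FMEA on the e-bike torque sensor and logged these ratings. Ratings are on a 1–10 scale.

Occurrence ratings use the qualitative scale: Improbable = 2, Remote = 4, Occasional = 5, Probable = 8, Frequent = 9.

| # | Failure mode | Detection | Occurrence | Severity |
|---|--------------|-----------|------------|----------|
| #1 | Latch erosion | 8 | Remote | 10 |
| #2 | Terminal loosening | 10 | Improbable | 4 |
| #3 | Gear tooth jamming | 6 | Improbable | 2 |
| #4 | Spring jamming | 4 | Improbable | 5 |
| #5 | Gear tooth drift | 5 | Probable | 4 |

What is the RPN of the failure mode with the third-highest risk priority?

80

RPN = Severity × Occurrence × Detection:
  #1: 10 × 4 × 8 = 320
  #2: 4 × 2 × 10 = 80
  #3: 2 × 2 × 6 = 24
  #4: 5 × 2 × 4 = 40
  #5: 4 × 8 × 5 = 160
Sorted descending: 320, 160, 80, 40, 24.
The third-highest RPN is 80 (#2).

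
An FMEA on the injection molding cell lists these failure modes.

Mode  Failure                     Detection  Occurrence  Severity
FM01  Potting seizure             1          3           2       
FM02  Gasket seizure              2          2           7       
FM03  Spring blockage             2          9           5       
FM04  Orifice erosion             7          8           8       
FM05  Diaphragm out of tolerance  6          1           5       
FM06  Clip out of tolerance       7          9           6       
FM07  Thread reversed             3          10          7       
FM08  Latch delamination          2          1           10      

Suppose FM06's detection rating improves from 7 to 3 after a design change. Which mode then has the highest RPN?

FM04

RPN = Severity × Occurrence × Detection:
  FM01: 2 × 3 × 1 = 6
  FM02: 7 × 2 × 2 = 28
  FM03: 5 × 9 × 2 = 90
  FM04: 8 × 8 × 7 = 448
  FM05: 5 × 1 × 6 = 30
  FM06: 6 × 9 × 7 = 378
  FM07: 7 × 10 × 3 = 210
  FM08: 10 × 1 × 2 = 20
After action: FM06 → 6 × 9 × 3 = 162.
Revised RPNs: FM04=448, FM07=210, FM06=162, FM03=90, FM05=30, FM02=28, FM08=20, FM01=6.
Highest is now FM04 (448).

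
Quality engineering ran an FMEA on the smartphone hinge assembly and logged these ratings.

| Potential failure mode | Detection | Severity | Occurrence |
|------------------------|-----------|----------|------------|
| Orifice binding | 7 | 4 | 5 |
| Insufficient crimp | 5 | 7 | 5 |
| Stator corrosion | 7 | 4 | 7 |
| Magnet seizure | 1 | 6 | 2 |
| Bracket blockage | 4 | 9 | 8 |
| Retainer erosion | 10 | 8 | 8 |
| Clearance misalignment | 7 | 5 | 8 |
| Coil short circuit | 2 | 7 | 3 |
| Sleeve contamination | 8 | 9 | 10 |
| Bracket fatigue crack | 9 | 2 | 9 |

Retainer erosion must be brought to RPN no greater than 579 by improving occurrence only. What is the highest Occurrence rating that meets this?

Retainer erosion: S=8, O=8, D=10 → current RPN = 640.
Fixed product = 80. Need 80 × O ≤ 579, so O ≤ 579/80 = 7.24.
Maximum integer Occurrence rating = 7 (gives RPN 560; O=8 would give 640 > 579).

7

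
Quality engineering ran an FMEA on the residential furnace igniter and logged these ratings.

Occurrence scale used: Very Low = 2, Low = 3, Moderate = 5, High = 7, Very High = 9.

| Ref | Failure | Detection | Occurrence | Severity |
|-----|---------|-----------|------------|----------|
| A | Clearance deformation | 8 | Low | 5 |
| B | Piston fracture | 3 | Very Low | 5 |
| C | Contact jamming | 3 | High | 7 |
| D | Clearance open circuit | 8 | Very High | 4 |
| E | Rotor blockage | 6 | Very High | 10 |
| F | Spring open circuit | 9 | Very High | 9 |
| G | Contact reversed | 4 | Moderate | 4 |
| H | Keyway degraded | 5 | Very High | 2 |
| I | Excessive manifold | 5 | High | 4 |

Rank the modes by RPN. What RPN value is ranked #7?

RPN = Severity × Occurrence × Detection:
  A: 5 × 3 × 8 = 120
  B: 5 × 2 × 3 = 30
  C: 7 × 7 × 3 = 147
  D: 4 × 9 × 8 = 288
  E: 10 × 9 × 6 = 540
  F: 9 × 9 × 9 = 729
  G: 4 × 5 × 4 = 80
  H: 2 × 9 × 5 = 90
  I: 4 × 7 × 5 = 140
Sorted descending: 729, 540, 288, 147, 140, 120, 90, 80, 30.
The seventh-highest RPN is 90 (H).

90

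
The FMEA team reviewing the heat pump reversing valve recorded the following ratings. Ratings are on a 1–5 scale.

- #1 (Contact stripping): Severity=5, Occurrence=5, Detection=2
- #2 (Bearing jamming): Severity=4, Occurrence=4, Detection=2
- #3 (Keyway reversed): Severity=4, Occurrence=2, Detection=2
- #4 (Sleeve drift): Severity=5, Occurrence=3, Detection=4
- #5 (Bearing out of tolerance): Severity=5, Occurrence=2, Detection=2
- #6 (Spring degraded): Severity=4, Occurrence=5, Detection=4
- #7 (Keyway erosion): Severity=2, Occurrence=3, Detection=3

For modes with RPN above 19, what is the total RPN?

242

RPN = Severity × Occurrence × Detection:
  #1: 5 × 5 × 2 = 50
  #2: 4 × 4 × 2 = 32
  #3: 4 × 2 × 2 = 16
  #4: 5 × 3 × 4 = 60
  #5: 5 × 2 × 2 = 20
  #6: 4 × 5 × 4 = 80
  #7: 2 × 3 × 3 = 18
RPN > 19: #1 (50), #2 (32), #4 (60), #5 (20), #6 (80).
Sum: 50 + 32 + 60 + 20 + 80 = 242.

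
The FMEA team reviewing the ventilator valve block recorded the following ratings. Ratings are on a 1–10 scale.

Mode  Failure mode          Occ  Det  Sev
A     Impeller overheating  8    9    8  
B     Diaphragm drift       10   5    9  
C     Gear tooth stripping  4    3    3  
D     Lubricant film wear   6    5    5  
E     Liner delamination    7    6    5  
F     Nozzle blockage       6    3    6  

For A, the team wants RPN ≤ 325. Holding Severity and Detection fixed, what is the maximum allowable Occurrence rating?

4

A: S=8, O=8, D=9 → current RPN = 576.
Fixed product = 72. Need 72 × O ≤ 325, so O ≤ 325/72 = 4.51.
Maximum integer Occurrence rating = 4 (gives RPN 288; O=5 would give 360 > 325).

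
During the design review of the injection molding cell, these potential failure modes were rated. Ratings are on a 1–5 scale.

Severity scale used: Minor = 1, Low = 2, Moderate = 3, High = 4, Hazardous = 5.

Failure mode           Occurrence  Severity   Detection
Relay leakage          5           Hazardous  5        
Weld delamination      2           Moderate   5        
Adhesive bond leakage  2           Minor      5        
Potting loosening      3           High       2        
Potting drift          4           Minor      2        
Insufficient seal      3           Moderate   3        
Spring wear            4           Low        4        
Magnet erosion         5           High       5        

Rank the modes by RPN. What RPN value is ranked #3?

32

RPN = Severity × Occurrence × Detection:
  Relay leakage: 5 × 5 × 5 = 125
  Weld delamination: 3 × 2 × 5 = 30
  Adhesive bond leakage: 1 × 2 × 5 = 10
  Potting loosening: 4 × 3 × 2 = 24
  Potting drift: 1 × 4 × 2 = 8
  Insufficient seal: 3 × 3 × 3 = 27
  Spring wear: 2 × 4 × 4 = 32
  Magnet erosion: 4 × 5 × 5 = 100
Sorted descending: 125, 100, 32, 30, 27, 24, 10, 8.
The third-highest RPN is 32 (Spring wear).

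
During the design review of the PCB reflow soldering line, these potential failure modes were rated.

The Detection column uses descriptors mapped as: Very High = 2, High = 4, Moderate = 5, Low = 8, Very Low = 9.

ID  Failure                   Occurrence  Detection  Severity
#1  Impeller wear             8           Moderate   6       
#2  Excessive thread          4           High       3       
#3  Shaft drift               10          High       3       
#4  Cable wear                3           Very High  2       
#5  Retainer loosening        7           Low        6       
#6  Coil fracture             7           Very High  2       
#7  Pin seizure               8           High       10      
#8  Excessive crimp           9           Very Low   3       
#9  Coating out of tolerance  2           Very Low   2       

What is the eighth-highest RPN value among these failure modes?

RPN = Severity × Occurrence × Detection:
  #1: 6 × 8 × 5 = 240
  #2: 3 × 4 × 4 = 48
  #3: 3 × 10 × 4 = 120
  #4: 2 × 3 × 2 = 12
  #5: 6 × 7 × 8 = 336
  #6: 2 × 7 × 2 = 28
  #7: 10 × 8 × 4 = 320
  #8: 3 × 9 × 9 = 243
  #9: 2 × 2 × 9 = 36
Sorted descending: 336, 320, 243, 240, 120, 48, 36, 28, 12.
The eighth-highest RPN is 28 (#6).

28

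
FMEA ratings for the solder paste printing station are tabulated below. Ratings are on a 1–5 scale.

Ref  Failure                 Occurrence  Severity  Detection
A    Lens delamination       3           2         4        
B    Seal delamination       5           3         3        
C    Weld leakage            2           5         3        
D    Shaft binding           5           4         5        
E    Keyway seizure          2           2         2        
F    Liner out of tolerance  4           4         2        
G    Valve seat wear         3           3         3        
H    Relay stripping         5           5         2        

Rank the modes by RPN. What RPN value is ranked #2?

50

RPN = Severity × Occurrence × Detection:
  A: 2 × 3 × 4 = 24
  B: 3 × 5 × 3 = 45
  C: 5 × 2 × 3 = 30
  D: 4 × 5 × 5 = 100
  E: 2 × 2 × 2 = 8
  F: 4 × 4 × 2 = 32
  G: 3 × 3 × 3 = 27
  H: 5 × 5 × 2 = 50
Sorted descending: 100, 50, 45, 32, 30, 27, 24, 8.
The second-highest RPN is 50 (H).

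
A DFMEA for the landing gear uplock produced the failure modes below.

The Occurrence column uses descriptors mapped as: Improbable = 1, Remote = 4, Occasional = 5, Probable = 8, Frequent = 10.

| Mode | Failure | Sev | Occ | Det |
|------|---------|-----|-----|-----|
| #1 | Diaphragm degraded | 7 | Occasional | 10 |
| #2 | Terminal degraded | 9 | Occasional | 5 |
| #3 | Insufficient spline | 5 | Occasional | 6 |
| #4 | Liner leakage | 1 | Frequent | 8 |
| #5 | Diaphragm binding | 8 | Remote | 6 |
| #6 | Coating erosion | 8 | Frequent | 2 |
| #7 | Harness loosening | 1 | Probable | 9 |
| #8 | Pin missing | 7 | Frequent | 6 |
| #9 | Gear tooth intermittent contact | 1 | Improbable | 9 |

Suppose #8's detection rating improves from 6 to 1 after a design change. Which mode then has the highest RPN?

#1

RPN = Severity × Occurrence × Detection:
  #1: 7 × 5 × 10 = 350
  #2: 9 × 5 × 5 = 225
  #3: 5 × 5 × 6 = 150
  #4: 1 × 10 × 8 = 80
  #5: 8 × 4 × 6 = 192
  #6: 8 × 10 × 2 = 160
  #7: 1 × 8 × 9 = 72
  #8: 7 × 10 × 6 = 420
  #9: 1 × 1 × 9 = 9
After action: #8 → 7 × 10 × 1 = 70.
Revised RPNs: #1=350, #2=225, #5=192, #6=160, #3=150, #4=80, #7=72, #8=70, #9=9.
Highest is now #1 (350).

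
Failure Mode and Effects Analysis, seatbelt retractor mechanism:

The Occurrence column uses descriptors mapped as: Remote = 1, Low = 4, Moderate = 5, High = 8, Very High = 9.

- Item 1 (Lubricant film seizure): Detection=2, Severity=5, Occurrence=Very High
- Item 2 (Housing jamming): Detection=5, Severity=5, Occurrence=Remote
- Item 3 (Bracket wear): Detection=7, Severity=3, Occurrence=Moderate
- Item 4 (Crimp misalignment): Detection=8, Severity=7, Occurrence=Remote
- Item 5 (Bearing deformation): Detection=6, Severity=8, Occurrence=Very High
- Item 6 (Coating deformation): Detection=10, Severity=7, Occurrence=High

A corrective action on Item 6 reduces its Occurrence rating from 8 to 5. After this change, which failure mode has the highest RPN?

RPN = Severity × Occurrence × Detection:
  Item 1: 5 × 9 × 2 = 90
  Item 2: 5 × 1 × 5 = 25
  Item 3: 3 × 5 × 7 = 105
  Item 4: 7 × 1 × 8 = 56
  Item 5: 8 × 9 × 6 = 432
  Item 6: 7 × 8 × 10 = 560
After action: Item 6 → 7 × 5 × 10 = 350.
Revised RPNs: Item 5=432, Item 6=350, Item 3=105, Item 1=90, Item 4=56, Item 2=25.
Highest is now Item 5 (432).

Item 5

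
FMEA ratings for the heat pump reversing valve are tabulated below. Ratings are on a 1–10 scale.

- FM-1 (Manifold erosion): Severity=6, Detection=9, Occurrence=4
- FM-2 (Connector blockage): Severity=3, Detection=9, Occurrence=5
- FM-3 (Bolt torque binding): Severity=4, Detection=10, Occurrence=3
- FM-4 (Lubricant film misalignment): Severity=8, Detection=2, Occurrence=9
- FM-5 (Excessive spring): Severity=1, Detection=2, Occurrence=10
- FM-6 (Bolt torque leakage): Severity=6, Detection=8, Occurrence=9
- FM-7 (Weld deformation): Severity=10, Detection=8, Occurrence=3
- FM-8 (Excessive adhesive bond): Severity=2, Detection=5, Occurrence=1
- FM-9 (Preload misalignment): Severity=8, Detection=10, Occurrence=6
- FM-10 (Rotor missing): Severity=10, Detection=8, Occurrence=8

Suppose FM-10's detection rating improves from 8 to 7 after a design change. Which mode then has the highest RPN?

RPN = Severity × Occurrence × Detection:
  FM-1: 6 × 4 × 9 = 216
  FM-2: 3 × 5 × 9 = 135
  FM-3: 4 × 3 × 10 = 120
  FM-4: 8 × 9 × 2 = 144
  FM-5: 1 × 10 × 2 = 20
  FM-6: 6 × 9 × 8 = 432
  FM-7: 10 × 3 × 8 = 240
  FM-8: 2 × 1 × 5 = 10
  FM-9: 8 × 6 × 10 = 480
  FM-10: 10 × 8 × 8 = 640
After action: FM-10 → 10 × 8 × 7 = 560.
Revised RPNs: FM-10=560, FM-9=480, FM-6=432, FM-7=240, FM-1=216, FM-4=144, FM-2=135, FM-3=120, FM-5=20, FM-8=10.
Highest is now FM-10 (560).

FM-10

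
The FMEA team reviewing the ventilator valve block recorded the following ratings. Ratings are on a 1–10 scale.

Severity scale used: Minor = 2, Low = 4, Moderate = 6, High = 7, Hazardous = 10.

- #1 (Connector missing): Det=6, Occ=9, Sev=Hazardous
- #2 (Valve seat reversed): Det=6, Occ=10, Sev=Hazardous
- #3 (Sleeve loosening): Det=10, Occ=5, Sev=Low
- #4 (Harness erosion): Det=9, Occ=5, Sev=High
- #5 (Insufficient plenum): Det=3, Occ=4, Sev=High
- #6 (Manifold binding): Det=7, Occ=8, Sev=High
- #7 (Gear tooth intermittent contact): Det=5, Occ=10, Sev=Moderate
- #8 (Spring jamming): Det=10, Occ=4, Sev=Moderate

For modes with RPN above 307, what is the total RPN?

RPN = Severity × Occurrence × Detection:
  #1: 10 × 9 × 6 = 540
  #2: 10 × 10 × 6 = 600
  #3: 4 × 5 × 10 = 200
  #4: 7 × 5 × 9 = 315
  #5: 7 × 4 × 3 = 84
  #6: 7 × 8 × 7 = 392
  #7: 6 × 10 × 5 = 300
  #8: 6 × 4 × 10 = 240
RPN > 307: #1 (540), #2 (600), #4 (315), #6 (392).
Sum: 540 + 600 + 315 + 392 = 1847.

1847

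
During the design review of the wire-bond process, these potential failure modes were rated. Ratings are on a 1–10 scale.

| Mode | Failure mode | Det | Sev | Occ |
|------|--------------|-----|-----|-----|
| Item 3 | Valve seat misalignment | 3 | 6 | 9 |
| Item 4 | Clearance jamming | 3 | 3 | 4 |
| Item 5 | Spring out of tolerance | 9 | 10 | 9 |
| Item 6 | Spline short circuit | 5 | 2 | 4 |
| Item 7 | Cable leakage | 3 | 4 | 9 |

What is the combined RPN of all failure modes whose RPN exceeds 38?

1120

RPN = Severity × Occurrence × Detection:
  Item 3: 6 × 9 × 3 = 162
  Item 4: 3 × 4 × 3 = 36
  Item 5: 10 × 9 × 9 = 810
  Item 6: 2 × 4 × 5 = 40
  Item 7: 4 × 9 × 3 = 108
RPN > 38: Item 3 (162), Item 5 (810), Item 6 (40), Item 7 (108).
Sum: 162 + 810 + 40 + 108 = 1120.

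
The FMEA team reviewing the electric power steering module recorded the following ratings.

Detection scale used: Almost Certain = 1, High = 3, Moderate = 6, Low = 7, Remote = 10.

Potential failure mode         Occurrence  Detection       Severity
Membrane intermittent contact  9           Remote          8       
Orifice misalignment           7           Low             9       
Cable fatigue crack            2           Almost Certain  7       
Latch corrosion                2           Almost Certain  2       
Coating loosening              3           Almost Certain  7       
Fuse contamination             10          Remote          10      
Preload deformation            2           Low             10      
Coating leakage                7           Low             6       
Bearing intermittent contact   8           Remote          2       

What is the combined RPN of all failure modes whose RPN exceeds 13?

RPN = Severity × Occurrence × Detection:
  Membrane intermittent contact: 8 × 9 × 10 = 720
  Orifice misalignment: 9 × 7 × 7 = 441
  Cable fatigue crack: 7 × 2 × 1 = 14
  Latch corrosion: 2 × 2 × 1 = 4
  Coating loosening: 7 × 3 × 1 = 21
  Fuse contamination: 10 × 10 × 10 = 1000
  Preload deformation: 10 × 2 × 7 = 140
  Coating leakage: 6 × 7 × 7 = 294
  Bearing intermittent contact: 2 × 8 × 10 = 160
RPN > 13: Membrane intermittent contact (720), Orifice misalignment (441), Cable fatigue crack (14), Coating loosening (21), Fuse contamination (1000), Preload deformation (140), Coating leakage (294), Bearing intermittent contact (160).
Sum: 720 + 441 + 14 + 21 + 1000 + 140 + 294 + 160 = 2790.

2790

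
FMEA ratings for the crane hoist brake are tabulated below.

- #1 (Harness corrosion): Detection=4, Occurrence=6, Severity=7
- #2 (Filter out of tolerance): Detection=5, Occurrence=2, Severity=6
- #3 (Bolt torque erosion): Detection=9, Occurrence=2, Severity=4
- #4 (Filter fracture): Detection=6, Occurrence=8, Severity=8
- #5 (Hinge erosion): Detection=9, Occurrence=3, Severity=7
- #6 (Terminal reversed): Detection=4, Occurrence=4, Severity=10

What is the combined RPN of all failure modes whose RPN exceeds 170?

573

RPN = Severity × Occurrence × Detection:
  #1: 7 × 6 × 4 = 168
  #2: 6 × 2 × 5 = 60
  #3: 4 × 2 × 9 = 72
  #4: 8 × 8 × 6 = 384
  #5: 7 × 3 × 9 = 189
  #6: 10 × 4 × 4 = 160
RPN > 170: #4 (384), #5 (189).
Sum: 384 + 189 = 573.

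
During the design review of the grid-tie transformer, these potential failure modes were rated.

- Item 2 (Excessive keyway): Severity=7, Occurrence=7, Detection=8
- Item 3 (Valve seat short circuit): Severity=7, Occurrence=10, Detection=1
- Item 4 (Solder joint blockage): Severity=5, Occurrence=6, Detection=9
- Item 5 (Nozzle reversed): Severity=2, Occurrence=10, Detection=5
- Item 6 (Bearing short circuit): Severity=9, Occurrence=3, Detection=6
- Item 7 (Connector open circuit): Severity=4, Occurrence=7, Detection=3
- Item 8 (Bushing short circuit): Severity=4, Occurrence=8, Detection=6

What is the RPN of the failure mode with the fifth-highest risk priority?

RPN = Severity × Occurrence × Detection:
  Item 2: 7 × 7 × 8 = 392
  Item 3: 7 × 10 × 1 = 70
  Item 4: 5 × 6 × 9 = 270
  Item 5: 2 × 10 × 5 = 100
  Item 6: 9 × 3 × 6 = 162
  Item 7: 4 × 7 × 3 = 84
  Item 8: 4 × 8 × 6 = 192
Sorted descending: 392, 270, 192, 162, 100, 84, 70.
The fifth-highest RPN is 100 (Item 5).

100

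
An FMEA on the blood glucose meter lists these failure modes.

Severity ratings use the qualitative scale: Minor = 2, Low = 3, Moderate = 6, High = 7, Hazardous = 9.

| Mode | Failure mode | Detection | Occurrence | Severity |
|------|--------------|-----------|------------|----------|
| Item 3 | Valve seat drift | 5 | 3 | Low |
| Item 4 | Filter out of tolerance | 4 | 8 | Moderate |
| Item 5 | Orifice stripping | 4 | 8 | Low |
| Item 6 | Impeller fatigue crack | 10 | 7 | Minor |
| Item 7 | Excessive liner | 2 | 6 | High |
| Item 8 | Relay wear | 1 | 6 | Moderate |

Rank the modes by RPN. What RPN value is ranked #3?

96

RPN = Severity × Occurrence × Detection:
  Item 3: 3 × 3 × 5 = 45
  Item 4: 6 × 8 × 4 = 192
  Item 5: 3 × 8 × 4 = 96
  Item 6: 2 × 7 × 10 = 140
  Item 7: 7 × 6 × 2 = 84
  Item 8: 6 × 6 × 1 = 36
Sorted descending: 192, 140, 96, 84, 45, 36.
The third-highest RPN is 96 (Item 5).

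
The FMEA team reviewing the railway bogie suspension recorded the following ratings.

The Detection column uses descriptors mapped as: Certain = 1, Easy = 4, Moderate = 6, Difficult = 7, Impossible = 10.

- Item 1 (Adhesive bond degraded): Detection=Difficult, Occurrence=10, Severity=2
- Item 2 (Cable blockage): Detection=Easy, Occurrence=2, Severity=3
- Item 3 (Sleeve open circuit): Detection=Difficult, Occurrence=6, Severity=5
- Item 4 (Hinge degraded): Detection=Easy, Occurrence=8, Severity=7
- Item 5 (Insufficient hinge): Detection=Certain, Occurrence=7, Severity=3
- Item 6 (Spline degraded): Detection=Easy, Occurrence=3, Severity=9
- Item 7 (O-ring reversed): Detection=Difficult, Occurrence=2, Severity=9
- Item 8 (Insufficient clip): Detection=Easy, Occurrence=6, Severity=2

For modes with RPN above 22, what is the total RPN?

880

RPN = Severity × Occurrence × Detection:
  Item 1: 2 × 10 × 7 = 140
  Item 2: 3 × 2 × 4 = 24
  Item 3: 5 × 6 × 7 = 210
  Item 4: 7 × 8 × 4 = 224
  Item 5: 3 × 7 × 1 = 21
  Item 6: 9 × 3 × 4 = 108
  Item 7: 9 × 2 × 7 = 126
  Item 8: 2 × 6 × 4 = 48
RPN > 22: Item 1 (140), Item 2 (24), Item 3 (210), Item 4 (224), Item 6 (108), Item 7 (126), Item 8 (48).
Sum: 140 + 24 + 210 + 224 + 108 + 126 + 48 = 880.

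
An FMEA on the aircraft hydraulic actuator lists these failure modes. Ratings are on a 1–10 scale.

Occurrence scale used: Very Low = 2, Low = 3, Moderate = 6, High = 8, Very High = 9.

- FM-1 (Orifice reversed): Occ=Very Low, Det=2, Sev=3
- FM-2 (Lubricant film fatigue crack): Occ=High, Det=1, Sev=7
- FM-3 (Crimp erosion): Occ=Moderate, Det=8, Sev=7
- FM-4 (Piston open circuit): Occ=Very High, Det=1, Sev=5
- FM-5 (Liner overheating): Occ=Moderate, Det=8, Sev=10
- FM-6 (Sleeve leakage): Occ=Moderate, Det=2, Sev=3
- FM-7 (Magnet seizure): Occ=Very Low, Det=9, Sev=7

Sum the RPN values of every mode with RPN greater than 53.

998

RPN = Severity × Occurrence × Detection:
  FM-1: 3 × 2 × 2 = 12
  FM-2: 7 × 8 × 1 = 56
  FM-3: 7 × 6 × 8 = 336
  FM-4: 5 × 9 × 1 = 45
  FM-5: 10 × 6 × 8 = 480
  FM-6: 3 × 6 × 2 = 36
  FM-7: 7 × 2 × 9 = 126
RPN > 53: FM-2 (56), FM-3 (336), FM-5 (480), FM-7 (126).
Sum: 56 + 336 + 480 + 126 = 998.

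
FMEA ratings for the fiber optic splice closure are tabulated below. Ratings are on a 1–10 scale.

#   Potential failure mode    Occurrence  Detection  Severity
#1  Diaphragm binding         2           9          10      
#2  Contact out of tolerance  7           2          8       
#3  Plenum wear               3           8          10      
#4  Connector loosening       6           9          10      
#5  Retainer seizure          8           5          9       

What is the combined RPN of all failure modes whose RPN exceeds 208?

RPN = Severity × Occurrence × Detection:
  #1: 10 × 2 × 9 = 180
  #2: 8 × 7 × 2 = 112
  #3: 10 × 3 × 8 = 240
  #4: 10 × 6 × 9 = 540
  #5: 9 × 8 × 5 = 360
RPN > 208: #3 (240), #4 (540), #5 (360).
Sum: 240 + 540 + 360 = 1140.

1140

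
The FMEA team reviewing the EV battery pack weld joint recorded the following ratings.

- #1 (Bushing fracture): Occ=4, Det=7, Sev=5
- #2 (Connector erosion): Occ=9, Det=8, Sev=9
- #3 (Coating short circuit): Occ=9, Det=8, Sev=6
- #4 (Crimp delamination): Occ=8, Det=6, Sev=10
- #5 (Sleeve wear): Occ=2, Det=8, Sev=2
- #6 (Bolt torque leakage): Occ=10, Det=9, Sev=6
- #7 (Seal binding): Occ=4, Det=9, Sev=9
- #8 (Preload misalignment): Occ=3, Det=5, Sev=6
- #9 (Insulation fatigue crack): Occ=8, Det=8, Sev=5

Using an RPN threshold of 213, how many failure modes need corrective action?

6

RPN = Severity × Occurrence × Detection:
  #1: 5 × 4 × 7 = 140
  #2: 9 × 9 × 8 = 648
  #3: 6 × 9 × 8 = 432
  #4: 10 × 8 × 6 = 480
  #5: 2 × 2 × 8 = 32
  #6: 6 × 10 × 9 = 540
  #7: 9 × 4 × 9 = 324
  #8: 6 × 3 × 5 = 90
  #9: 5 × 8 × 8 = 320
Modes with RPN ≥ 213: #2 (648), #3 (432), #4 (480), #6 (540), #7 (324), #9 (320) → 6.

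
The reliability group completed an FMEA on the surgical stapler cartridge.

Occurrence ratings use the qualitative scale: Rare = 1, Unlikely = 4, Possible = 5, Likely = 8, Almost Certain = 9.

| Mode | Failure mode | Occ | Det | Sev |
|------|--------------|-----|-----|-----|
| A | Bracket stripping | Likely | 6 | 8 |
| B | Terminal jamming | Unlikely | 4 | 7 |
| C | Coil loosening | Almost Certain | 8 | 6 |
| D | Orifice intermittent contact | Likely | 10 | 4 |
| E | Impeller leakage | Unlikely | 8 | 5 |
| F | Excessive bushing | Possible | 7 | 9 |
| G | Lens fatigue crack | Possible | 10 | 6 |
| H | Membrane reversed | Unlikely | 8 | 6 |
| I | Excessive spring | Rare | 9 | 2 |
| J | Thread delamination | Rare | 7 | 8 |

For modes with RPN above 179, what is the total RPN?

1943

RPN = Severity × Occurrence × Detection:
  A: 8 × 8 × 6 = 384
  B: 7 × 4 × 4 = 112
  C: 6 × 9 × 8 = 432
  D: 4 × 8 × 10 = 320
  E: 5 × 4 × 8 = 160
  F: 9 × 5 × 7 = 315
  G: 6 × 5 × 10 = 300
  H: 6 × 4 × 8 = 192
  I: 2 × 1 × 9 = 18
  J: 8 × 1 × 7 = 56
RPN > 179: A (384), C (432), D (320), F (315), G (300), H (192).
Sum: 384 + 432 + 320 + 315 + 300 + 192 = 1943.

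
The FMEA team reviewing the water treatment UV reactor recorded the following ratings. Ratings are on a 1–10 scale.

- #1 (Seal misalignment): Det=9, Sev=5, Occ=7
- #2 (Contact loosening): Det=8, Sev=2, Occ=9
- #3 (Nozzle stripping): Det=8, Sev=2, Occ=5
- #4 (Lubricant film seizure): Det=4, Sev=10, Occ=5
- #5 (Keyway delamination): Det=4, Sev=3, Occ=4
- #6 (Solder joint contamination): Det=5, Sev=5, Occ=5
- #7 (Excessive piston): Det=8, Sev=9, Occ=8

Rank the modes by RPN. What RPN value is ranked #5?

RPN = Severity × Occurrence × Detection:
  #1: 5 × 7 × 9 = 315
  #2: 2 × 9 × 8 = 144
  #3: 2 × 5 × 8 = 80
  #4: 10 × 5 × 4 = 200
  #5: 3 × 4 × 4 = 48
  #6: 5 × 5 × 5 = 125
  #7: 9 × 8 × 8 = 576
Sorted descending: 576, 315, 200, 144, 125, 80, 48.
The fifth-highest RPN is 125 (#6).

125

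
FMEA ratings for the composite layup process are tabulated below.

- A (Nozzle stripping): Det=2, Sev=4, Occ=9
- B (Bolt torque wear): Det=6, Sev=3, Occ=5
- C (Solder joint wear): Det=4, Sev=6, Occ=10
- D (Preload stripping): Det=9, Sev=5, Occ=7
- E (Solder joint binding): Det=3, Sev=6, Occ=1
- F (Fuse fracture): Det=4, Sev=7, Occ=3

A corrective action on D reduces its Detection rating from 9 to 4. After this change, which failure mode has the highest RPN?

C

RPN = Severity × Occurrence × Detection:
  A: 4 × 9 × 2 = 72
  B: 3 × 5 × 6 = 90
  C: 6 × 10 × 4 = 240
  D: 5 × 7 × 9 = 315
  E: 6 × 1 × 3 = 18
  F: 7 × 3 × 4 = 84
After action: D → 5 × 7 × 4 = 140.
Revised RPNs: C=240, D=140, B=90, F=84, A=72, E=18.
Highest is now C (240).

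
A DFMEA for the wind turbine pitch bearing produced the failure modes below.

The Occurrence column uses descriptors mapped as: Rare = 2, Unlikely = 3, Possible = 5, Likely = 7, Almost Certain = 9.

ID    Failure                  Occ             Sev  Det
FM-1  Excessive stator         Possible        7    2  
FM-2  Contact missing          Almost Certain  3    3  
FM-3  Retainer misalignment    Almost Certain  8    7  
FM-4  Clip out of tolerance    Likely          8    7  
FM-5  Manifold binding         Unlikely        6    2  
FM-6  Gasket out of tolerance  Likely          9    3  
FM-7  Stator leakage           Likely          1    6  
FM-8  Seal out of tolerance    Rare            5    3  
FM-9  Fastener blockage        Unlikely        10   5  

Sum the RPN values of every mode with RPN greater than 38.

1428

RPN = Severity × Occurrence × Detection:
  FM-1: 7 × 5 × 2 = 70
  FM-2: 3 × 9 × 3 = 81
  FM-3: 8 × 9 × 7 = 504
  FM-4: 8 × 7 × 7 = 392
  FM-5: 6 × 3 × 2 = 36
  FM-6: 9 × 7 × 3 = 189
  FM-7: 1 × 7 × 6 = 42
  FM-8: 5 × 2 × 3 = 30
  FM-9: 10 × 3 × 5 = 150
RPN > 38: FM-1 (70), FM-2 (81), FM-3 (504), FM-4 (392), FM-6 (189), FM-7 (42), FM-9 (150).
Sum: 70 + 81 + 504 + 392 + 189 + 42 + 150 = 1428.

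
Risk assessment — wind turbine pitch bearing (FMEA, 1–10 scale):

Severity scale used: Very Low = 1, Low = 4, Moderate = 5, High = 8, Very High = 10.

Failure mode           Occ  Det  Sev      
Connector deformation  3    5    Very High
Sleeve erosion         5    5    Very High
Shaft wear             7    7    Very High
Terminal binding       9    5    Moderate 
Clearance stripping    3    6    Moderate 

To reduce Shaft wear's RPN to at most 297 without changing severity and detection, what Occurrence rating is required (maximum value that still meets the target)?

4

Shaft wear: S=10, O=7, D=7 → current RPN = 490.
Fixed product = 70. Need 70 × O ≤ 297, so O ≤ 297/70 = 4.24.
Maximum integer Occurrence rating = 4 (gives RPN 280; O=5 would give 350 > 297).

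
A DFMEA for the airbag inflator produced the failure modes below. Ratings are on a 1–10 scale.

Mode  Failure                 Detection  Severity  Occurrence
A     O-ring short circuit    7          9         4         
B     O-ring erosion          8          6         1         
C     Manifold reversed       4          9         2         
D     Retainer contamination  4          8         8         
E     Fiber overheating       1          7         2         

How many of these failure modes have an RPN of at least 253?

RPN = Severity × Occurrence × Detection:
  A: 9 × 4 × 7 = 252
  B: 6 × 1 × 8 = 48
  C: 9 × 2 × 4 = 72
  D: 8 × 8 × 4 = 256
  E: 7 × 2 × 1 = 14
Modes with RPN ≥ 253: D (256) → 1.

1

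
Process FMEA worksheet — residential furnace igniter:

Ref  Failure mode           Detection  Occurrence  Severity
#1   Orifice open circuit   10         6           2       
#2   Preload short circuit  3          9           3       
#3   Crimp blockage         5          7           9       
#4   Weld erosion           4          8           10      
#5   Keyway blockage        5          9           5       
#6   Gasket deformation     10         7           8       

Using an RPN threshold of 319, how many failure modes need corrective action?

RPN = Severity × Occurrence × Detection:
  #1: 2 × 6 × 10 = 120
  #2: 3 × 9 × 3 = 81
  #3: 9 × 7 × 5 = 315
  #4: 10 × 8 × 4 = 320
  #5: 5 × 9 × 5 = 225
  #6: 8 × 7 × 10 = 560
Modes with RPN ≥ 319: #4 (320), #6 (560) → 2.

2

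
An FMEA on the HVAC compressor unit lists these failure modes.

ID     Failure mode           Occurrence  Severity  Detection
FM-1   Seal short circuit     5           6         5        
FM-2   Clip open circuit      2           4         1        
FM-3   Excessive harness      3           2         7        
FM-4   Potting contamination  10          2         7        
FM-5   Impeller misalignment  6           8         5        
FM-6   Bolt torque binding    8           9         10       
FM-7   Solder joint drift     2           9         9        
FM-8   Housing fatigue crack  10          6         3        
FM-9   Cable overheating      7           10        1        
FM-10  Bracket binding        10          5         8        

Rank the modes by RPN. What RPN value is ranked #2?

400

RPN = Severity × Occurrence × Detection:
  FM-1: 6 × 5 × 5 = 150
  FM-2: 4 × 2 × 1 = 8
  FM-3: 2 × 3 × 7 = 42
  FM-4: 2 × 10 × 7 = 140
  FM-5: 8 × 6 × 5 = 240
  FM-6: 9 × 8 × 10 = 720
  FM-7: 9 × 2 × 9 = 162
  FM-8: 6 × 10 × 3 = 180
  FM-9: 10 × 7 × 1 = 70
  FM-10: 5 × 10 × 8 = 400
Sorted descending: 720, 400, 240, 180, 162, 150, 140, 70, 42, 8.
The second-highest RPN is 400 (FM-10).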